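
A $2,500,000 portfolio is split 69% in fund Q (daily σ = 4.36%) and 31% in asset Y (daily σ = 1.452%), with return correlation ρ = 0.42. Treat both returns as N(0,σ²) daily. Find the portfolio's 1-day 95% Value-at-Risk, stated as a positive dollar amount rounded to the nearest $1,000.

$133,000

σ_p² = 0.69²·4.36² + 0.31²·1.452² + 2·0.42·0.69·0.31·4.36·1.452 = 10.3906 (%²).
σ_p = √10.3906 = 3.223%.
At 95%, z = 1.645.
VaR = 1.645 × 3.223% = 5.302%; on $2,500,000 that is $132,550.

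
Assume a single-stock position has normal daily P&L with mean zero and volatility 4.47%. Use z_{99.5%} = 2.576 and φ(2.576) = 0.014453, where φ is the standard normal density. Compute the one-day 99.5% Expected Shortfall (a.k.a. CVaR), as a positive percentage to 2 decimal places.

Tail multiplier: φ(z)/(1−α) = 0.014453 / 0.005 = 2.891.
ES = 4.47% × 2.891 = 12.923%.

12.92%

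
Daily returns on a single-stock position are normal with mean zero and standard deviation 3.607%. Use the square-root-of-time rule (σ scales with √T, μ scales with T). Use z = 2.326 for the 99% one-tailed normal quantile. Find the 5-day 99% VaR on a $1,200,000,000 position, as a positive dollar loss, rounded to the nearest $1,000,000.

$225,000,000

σ_{5d} = 3.607% × √5 = 8.065%.
VaR = 2.326 × 8.065% = 18.759%.
On $1,200,000,000: 0.18759 × $1,200,000,000 = $225,108,000.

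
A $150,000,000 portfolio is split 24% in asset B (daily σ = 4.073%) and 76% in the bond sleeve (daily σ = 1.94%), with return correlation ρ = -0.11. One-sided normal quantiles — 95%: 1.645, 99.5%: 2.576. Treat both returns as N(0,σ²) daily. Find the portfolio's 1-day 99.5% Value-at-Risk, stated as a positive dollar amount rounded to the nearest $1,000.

σ_p² = 0.24²·4.073² + 0.76²·1.94² + 2·-0.11·0.24·0.76·4.073·1.94 = 2.8123 (%²).
σ_p = √2.8123 = 1.677%.
VaR = 2.576 × 1.677% = 4.320%; on $150,000,000 that is $6,480,000.

$6,480,000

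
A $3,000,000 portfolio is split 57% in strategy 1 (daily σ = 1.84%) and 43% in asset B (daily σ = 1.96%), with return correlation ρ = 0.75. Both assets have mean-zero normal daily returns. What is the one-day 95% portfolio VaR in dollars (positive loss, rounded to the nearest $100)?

σ_p² = 0.57²·1.84² + 0.43²·1.96² + 2·0.75·0.57·0.43·1.84·1.96 = 3.1362 (%²).
σ_p = √3.1362 = 1.771%.
At 95%, z = 1.645.
VaR = 1.645 × 1.771% = 2.913%; on $3,000,000 that is $87,390.

$87,400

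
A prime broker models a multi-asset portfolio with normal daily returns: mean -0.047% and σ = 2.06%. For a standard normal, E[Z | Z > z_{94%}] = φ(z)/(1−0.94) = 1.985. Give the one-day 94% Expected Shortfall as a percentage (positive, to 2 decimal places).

ES = −(-0.047%) + 2.06% × 1.985 = 4.136%.

4.14%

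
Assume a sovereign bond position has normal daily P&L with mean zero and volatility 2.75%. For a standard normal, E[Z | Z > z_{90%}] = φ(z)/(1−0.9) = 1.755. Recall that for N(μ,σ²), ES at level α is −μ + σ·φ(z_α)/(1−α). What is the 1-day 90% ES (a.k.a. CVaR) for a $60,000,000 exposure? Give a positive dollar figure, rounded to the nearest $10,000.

$2,900,000

ES = 2.75% × 1.755 = 4.826%.
On $60,000,000: 0.04826 × $60,000,000 = $2,895,600.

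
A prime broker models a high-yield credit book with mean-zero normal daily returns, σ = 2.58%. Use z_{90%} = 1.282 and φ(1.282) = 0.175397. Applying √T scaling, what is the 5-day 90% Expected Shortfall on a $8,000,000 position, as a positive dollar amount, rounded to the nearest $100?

σ_{5d} = 2.58% × √5 = 5.769%.
ES multiplier = φ(z)/(1−α) = 0.175397/0.1 = 1.754.
ES = 5.769% × 1.754 = 10.119%; on $8,000,000: $809,520.

$809,500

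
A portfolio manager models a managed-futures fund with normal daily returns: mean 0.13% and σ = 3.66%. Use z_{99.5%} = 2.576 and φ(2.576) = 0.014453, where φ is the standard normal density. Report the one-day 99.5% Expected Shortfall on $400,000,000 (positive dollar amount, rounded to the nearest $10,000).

Tail multiplier: φ(z)/(1−α) = 0.014453 / 0.005 = 2.891.
ES = −(0.13%) + 3.66% × 2.891 = 10.451%.
On $400,000,000: 0.10451 × $400,000,000 = $41,804,000.

$41,800,000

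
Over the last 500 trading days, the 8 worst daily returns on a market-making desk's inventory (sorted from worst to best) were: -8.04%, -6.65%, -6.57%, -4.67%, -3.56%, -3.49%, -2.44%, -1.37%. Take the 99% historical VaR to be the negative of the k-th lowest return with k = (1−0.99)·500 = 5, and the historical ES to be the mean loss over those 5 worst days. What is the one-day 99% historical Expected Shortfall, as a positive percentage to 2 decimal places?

5.90%

The 5 worst returns sum to -29.49%.
ES = −(-29.49%) / 5 = 5.898% ≈ 5.90%.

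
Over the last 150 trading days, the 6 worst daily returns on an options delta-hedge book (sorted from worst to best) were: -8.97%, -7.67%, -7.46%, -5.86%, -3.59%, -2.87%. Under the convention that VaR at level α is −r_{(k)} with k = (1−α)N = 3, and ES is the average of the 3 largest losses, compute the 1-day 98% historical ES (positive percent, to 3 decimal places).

8.033%

The 3 worst returns sum to -24.10%.
ES = −(-24.10%) / 3 = 8.0333…% ≈ 8.033%.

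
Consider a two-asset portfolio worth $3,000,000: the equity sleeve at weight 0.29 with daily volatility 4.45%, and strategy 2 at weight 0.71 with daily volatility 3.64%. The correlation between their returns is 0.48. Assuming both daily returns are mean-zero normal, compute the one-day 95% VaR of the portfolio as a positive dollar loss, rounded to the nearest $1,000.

σ_p² = 0.29²·4.45² + 0.71²·3.64² + 2·0.48·0.29·0.71·4.45·3.64 = 11.5463 (%²).
σ_p = √11.5463 = 3.398%.
At 95%, z = 1.645.
VaR = 1.645 × 3.398% = 5.590%; on $3,000,000 that is $167,700.

$168,000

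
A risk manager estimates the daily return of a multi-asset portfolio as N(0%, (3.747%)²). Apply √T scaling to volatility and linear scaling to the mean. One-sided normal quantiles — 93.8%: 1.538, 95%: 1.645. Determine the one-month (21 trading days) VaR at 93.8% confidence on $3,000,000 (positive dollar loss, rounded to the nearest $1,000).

σ_{21d} = 3.747% × √21 = 17.171%.
VaR = 1.538 × 17.171% = 26.409%.
On $3,000,000: 0.26409 × $3,000,000 = $792,270.

$792,000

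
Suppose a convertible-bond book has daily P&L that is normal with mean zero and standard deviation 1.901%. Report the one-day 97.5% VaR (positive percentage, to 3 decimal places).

At 97.5% one-sided, z = 1.960.
VaR = z·σ = 1.960 × 1.901% = 3.726%.

3.726%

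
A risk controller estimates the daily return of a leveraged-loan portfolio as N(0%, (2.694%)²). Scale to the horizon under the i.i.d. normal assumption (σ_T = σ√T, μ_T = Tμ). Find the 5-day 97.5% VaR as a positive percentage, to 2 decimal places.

11.81%

At 97.5%, z = 1.960.
σ_{5d} = 2.694% × √5 = 6.024%.
VaR = 1.960 × 6.024% = 11.807%.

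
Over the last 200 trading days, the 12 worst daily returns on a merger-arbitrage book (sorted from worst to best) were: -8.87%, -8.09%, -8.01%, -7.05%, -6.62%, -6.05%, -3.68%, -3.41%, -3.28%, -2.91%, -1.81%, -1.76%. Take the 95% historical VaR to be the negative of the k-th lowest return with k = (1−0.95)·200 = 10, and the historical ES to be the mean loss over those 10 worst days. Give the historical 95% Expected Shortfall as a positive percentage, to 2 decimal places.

5.80%

The 10 worst returns sum to -57.97%.
ES = −(-57.97%) / 10 = 5.797% ≈ 5.80%.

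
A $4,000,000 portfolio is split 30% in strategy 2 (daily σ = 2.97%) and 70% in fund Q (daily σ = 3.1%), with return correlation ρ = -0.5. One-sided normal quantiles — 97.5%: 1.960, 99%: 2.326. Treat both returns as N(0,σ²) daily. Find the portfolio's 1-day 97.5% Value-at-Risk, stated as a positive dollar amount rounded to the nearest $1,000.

$148,000

σ_p² = 0.3²·2.97² + 0.7²·3.1² + 2·-0.5·0.3·0.7·2.97·3.1 = 3.5693 (%²).
σ_p = √3.5693 = 1.889%.
VaR = 1.960 × 1.889% = 3.702%; on $4,000,000 that is $148,080.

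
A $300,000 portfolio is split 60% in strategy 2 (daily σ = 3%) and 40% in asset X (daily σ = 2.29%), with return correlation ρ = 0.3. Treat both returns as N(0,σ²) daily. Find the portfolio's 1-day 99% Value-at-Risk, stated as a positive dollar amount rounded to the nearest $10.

$15,710

σ_p² = 0.6²·3² + 0.4²·2.29² + 2·0.3·0.6·0.4·3·2.29 = 5.0683 (%²).
σ_p = √5.0683 = 2.251%.
At 99%, z = 2.326.
VaR = 2.326 × 2.251% = 5.236%; on $300,000 that is $15,708.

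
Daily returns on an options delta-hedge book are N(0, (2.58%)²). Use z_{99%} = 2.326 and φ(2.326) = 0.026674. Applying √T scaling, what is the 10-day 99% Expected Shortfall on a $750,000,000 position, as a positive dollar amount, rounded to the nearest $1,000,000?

σ_{10d} = 2.58% × √10 = 8.159%.
ES multiplier = φ(z)/(1−α) = 0.026674/0.01 = 2.667.
ES = 8.159% × 2.667 = 21.760%; on $750,000,000: $163,200,000.

$163,000,000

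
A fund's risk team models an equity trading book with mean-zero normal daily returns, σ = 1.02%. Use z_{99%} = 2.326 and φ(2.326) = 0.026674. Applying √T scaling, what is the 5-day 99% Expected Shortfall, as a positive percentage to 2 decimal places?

σ_{5d} = 1.02% × √5 = 2.281%.
ES multiplier = φ(z)/(1−α) = 0.026674/0.01 = 2.667.
ES = 2.281% × 2.667 = 6.083%.

6.08%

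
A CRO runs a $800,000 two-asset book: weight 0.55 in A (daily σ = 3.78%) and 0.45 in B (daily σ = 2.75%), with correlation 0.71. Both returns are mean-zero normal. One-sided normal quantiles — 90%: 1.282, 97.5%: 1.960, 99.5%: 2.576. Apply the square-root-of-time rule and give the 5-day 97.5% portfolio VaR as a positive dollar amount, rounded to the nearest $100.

$108,100

σ_p = √(0.55²·3.78² + 0.45²·2.75² + 2·0.71·0.55·0.45·3.78·2.75) = 3.083%.
σ_{5d} = 3.083% × √5 = 6.894%.
VaR = 1.960 × 6.894% = 13.512%; on $800,000 that is $108,096.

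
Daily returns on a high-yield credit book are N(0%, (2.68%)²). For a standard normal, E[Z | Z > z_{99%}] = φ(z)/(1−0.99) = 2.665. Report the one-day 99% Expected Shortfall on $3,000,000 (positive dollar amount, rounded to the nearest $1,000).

ES = 2.68% × 2.665 = 7.142%.
On $3,000,000: 0.07142 × $3,000,000 = $214,260.

$214,000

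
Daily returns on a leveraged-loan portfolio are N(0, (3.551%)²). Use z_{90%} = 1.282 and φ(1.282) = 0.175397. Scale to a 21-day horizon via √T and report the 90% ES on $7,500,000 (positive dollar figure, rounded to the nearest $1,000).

$2,141,000

σ_{21d} = 3.551% × √21 = 16.273%.
ES multiplier = φ(z)/(1−α) = 0.175397/0.1 = 1.754.
ES = 16.273% × 1.754 = 28.543%; on $7,500,000: $2,140,725.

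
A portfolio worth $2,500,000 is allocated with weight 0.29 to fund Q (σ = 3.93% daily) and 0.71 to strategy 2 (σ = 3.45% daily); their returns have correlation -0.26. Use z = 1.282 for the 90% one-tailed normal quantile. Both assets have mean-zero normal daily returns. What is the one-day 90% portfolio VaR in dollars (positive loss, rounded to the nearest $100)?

σ_p² = 0.29²·3.93² + 0.71²·3.45² + 2·-0.26·0.29·0.71·3.93·3.45 = 5.8473 (%²).
σ_p = √5.8473 = 2.418%.
VaR = 1.282 × 2.418% = 3.100%; on $2,500,000 that is $77,500.

$77,500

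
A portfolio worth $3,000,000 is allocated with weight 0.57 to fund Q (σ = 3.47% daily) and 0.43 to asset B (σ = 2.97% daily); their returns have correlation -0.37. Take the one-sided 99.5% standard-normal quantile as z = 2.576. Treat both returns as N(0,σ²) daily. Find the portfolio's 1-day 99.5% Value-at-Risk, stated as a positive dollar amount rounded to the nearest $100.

$148,100

σ_p² = 0.57²·3.47² + 0.43²·2.97² + 2·-0.37·0.57·0.43·3.47·2.97 = 3.6739 (%²).
σ_p = √3.6739 = 1.917%.
VaR = 2.576 × 1.917% = 4.938%; on $3,000,000 that is $148,140.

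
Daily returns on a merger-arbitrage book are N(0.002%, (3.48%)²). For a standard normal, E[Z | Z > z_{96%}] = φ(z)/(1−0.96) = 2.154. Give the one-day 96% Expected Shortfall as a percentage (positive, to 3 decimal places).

7.494%

ES = −(0.002%) + 3.48% × 2.154 = 7.494%.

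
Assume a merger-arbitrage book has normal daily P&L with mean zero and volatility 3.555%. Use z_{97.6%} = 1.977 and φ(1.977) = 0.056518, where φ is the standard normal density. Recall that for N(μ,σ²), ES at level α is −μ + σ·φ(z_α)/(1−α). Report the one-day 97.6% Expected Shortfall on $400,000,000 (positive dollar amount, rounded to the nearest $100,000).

$33,500,000

Tail multiplier: φ(z)/(1−α) = 0.056518 / 0.024 = 2.355.
ES = 3.555% × 2.355 = 8.372%.
On $400,000,000: 0.08372 × $400,000,000 = $33,488,000.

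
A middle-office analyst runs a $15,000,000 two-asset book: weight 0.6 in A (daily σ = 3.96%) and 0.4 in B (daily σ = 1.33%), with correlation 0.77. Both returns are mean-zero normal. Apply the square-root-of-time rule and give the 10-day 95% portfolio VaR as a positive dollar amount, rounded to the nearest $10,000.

σ_p = √(0.6²·3.96² + 0.4²·1.33² + 2·0.77·0.6·0.4·3.96·1.33) = 2.806%.
σ_{10d} = 2.806% × √10 = 8.873%.
z(95%) = 1.645.
VaR = 1.645 × 8.873% = 14.596%; on $15,000,000 that is $2,189,400.

$2,190,000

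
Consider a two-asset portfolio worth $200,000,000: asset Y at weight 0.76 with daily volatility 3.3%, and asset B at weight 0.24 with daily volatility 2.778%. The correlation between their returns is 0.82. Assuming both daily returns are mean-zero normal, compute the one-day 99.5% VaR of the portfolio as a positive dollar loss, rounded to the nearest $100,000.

σ_p² = 0.76²·3.3² + 0.24²·2.778² + 2·0.82·0.76·0.24·3.3·2.778 = 9.4769 (%²).
σ_p = √9.4769 = 3.078%.
At 99.5%, z = 2.576.
VaR = 2.576 × 3.078% = 7.929%; on $200,000,000 that is $15,858,000.

$15,900,000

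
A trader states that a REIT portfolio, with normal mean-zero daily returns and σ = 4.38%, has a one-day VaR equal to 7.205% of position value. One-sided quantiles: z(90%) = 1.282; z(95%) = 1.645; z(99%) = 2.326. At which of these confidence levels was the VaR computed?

Implied z = VaR/σ = 7.205 / 4.38 = 1.645.
This matches z(95%) = 1.645.

95%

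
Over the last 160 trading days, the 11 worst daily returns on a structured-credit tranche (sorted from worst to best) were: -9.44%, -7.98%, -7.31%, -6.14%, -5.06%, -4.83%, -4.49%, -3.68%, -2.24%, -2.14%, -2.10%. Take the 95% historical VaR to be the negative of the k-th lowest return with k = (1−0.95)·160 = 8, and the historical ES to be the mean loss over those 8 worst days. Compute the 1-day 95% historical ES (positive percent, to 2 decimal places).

6.12%

The 8 worst returns sum to -48.93%.
ES = −(-48.93%) / 8 = 6.11625% ≈ 6.12%.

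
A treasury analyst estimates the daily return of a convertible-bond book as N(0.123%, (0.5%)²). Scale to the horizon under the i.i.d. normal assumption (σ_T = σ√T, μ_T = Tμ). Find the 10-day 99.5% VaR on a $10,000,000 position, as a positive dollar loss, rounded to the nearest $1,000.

At 99.5%, z = 2.576.
σ_{10d} = 0.5% × √10 = 1.581%; μ_{10d} = 10 × 0.123% = 1.230%.
VaR = −(1.230%) + 2.576 × 1.581% = 2.843%.
On $10,000,000: 0.02843 × $10,000,000 = $284,300.

$284,000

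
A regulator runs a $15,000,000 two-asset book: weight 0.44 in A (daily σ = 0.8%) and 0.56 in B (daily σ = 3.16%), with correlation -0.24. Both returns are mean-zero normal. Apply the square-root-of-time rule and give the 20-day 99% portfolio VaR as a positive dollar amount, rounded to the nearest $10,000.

σ_p = √(0.44²·0.8² + 0.56²·3.16² + 2·-0.24·0.44·0.56·0.8·3.16) = 1.719%.
σ_{20d} = 1.719% × √20 = 7.688%.
z(99%) = 2.326.
VaR = 2.326 × 7.688% = 17.882%; on $15,000,000 that is $2,682,300.

$2,680,000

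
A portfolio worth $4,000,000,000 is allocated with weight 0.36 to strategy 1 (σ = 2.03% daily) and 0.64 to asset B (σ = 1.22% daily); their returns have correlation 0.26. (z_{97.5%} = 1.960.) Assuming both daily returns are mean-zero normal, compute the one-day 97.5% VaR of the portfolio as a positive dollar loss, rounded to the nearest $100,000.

$94,100,000

σ_p² = 0.36²·2.03² + 0.64²·1.22² + 2·0.26·0.36·0.64·2.03·1.22 = 1.4404 (%²).
σ_p = √1.4404 = 1.200%.
VaR = 1.960 × 1.200% = 2.352%; on $4,000,000,000 that is $94,080,000.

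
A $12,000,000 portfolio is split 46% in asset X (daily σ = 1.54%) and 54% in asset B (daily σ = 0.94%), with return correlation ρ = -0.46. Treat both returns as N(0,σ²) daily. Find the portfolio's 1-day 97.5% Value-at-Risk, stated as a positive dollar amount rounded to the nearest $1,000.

σ_p² = 0.46²·1.54² + 0.54²·0.94² + 2·-0.46·0.46·0.54·1.54·0.94 = 0.4287 (%²).
σ_p = √0.4287 = 0.655%.
At 97.5%, z = 1.960.
VaR = 1.960 × 0.655% = 1.284%; on $12,000,000 that is $154,080.

$154,000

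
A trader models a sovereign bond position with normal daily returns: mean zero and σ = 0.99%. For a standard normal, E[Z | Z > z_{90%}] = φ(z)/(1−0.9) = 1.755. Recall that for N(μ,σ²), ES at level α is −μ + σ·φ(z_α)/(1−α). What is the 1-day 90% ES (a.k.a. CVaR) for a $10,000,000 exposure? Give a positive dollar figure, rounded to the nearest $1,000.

$174,000

ES = 0.99% × 1.755 = 1.737%.
On $10,000,000: 0.01737 × $10,000,000 = $173,700.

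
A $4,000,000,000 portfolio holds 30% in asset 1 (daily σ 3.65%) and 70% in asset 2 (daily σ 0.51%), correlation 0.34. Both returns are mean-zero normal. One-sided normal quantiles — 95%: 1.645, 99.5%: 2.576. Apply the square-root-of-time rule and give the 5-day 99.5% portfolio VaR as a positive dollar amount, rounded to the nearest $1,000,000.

σ_p = √(0.3²·3.65² + 0.7²·0.51² + 2·0.34·0.3·0.7·3.65·0.51) = 1.262%.
σ_{5d} = 1.262% × √5 = 2.822%.
VaR = 2.576 × 2.822% = 7.269%; on $4,000,000,000 that is $290,760,000.

$291,000,000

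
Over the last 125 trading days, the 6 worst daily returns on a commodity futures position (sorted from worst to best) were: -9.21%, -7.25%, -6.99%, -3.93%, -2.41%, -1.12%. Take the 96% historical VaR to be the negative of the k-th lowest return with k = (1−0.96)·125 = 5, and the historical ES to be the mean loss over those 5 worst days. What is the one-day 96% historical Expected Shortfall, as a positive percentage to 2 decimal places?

5.96%

The 5 worst returns sum to -29.79%.
ES = −(-29.79%) / 5 = 5.958% ≈ 5.96%.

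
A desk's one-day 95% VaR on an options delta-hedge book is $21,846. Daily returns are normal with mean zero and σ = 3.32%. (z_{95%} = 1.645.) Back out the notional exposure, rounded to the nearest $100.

$400,000

VaR as a fraction of value: z·σ = 1.645 × 3.32% = 5.4614%.
Position = $21,846 / 0.054614 = $400,007.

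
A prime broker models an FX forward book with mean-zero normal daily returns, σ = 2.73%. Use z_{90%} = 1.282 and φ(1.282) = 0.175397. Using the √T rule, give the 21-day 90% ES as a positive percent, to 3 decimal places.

σ_{21d} = 2.73% × √21 = 12.510%.
ES multiplier = φ(z)/(1−α) = 0.175397/0.1 = 1.754.
ES = 12.510% × 1.754 = 21.943%.

21.943%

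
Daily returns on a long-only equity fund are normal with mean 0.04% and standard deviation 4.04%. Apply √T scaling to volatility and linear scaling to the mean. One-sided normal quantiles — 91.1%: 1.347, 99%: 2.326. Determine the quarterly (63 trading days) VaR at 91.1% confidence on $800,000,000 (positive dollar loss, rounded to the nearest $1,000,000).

σ_{63d} = 4.04% × √63 = 32.067%; μ_{63d} = 63 × 0.04% = 2.520%.
VaR = −(2.520%) + 1.347 × 32.067% = 40.674%.
On $800,000,000: 0.40674 × $800,000,000 = $325,392,000.

$325,000,000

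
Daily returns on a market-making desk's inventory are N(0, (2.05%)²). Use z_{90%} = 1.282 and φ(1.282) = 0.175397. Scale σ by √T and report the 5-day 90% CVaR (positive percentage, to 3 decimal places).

8.040%

σ_{5d} = 2.05% × √5 = 4.584%.
ES multiplier = φ(z)/(1−α) = 0.175397/0.1 = 1.754.
ES = 4.584% × 1.754 = 8.040%.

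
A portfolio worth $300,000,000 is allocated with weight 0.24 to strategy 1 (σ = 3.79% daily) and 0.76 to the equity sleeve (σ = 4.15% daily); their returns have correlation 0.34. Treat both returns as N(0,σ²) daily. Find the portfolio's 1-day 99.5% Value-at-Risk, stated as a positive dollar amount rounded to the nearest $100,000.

$27,600,000

σ_p² = 0.24²·3.79² + 0.76²·4.15² + 2·0.34·0.24·0.76·3.79·4.15 = 12.7259 (%²).
σ_p = √12.7259 = 3.567%.
At 99.5%, z = 2.576.
VaR = 2.576 × 3.567% = 9.189%; on $300,000,000 that is $27,567,000.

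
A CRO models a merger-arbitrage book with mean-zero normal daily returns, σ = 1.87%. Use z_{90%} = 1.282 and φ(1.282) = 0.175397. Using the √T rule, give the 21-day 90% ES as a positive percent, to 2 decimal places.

σ_{21d} = 1.87% × √21 = 8.569%.
ES multiplier = φ(z)/(1−α) = 0.175397/0.1 = 1.754.
ES = 8.569% × 1.754 = 15.030%.

15.03%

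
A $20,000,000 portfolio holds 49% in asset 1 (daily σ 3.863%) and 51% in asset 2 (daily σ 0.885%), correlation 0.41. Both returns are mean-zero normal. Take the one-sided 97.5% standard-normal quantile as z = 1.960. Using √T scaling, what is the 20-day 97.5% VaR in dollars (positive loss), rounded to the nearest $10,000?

σ_p = √(0.49²·3.863² + 0.51²·0.885² + 2·0.41·0.49·0.51·3.863·0.885) = 2.118%.
σ_{20d} = 2.118% × √20 = 9.472%.
VaR = 1.960 × 9.472% = 18.565%; on $20,000,000 that is $3,713,000.

$3,710,000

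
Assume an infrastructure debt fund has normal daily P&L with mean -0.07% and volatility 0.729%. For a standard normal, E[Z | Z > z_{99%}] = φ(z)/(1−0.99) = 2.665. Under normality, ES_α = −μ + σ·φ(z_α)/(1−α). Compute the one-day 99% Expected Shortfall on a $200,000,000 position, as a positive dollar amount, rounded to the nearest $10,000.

ES = −(-0.07%) + 0.729% × 2.665 = 2.013%.
On $200,000,000: 0.02013 × $200,000,000 = $4,026,000.

$4,030,000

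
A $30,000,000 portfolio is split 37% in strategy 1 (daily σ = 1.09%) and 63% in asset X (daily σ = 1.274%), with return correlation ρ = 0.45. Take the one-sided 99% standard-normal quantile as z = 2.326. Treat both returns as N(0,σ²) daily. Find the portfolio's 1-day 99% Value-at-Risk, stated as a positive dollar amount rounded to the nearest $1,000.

σ_p² = 0.37²·1.09² + 0.63²·1.274² + 2·0.45·0.37·0.63·1.09·1.274 = 1.0982 (%²).
σ_p = √1.0982 = 1.048%.
VaR = 2.326 × 1.048% = 2.438%; on $30,000,000 that is $731,400.

$731,000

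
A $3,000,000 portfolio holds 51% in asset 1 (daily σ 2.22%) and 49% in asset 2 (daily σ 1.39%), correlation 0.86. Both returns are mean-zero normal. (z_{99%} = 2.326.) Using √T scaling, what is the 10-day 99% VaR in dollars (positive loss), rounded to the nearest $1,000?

$387,000

σ_p = √(0.51²·2.22² + 0.49²·1.39² + 2·0.86·0.51·0.49·2.22·1.39) = 1.753%.
σ_{10d} = 1.753% × √10 = 5.543%.
VaR = 2.326 × 5.543% = 12.893%; on $3,000,000 that is $386,790.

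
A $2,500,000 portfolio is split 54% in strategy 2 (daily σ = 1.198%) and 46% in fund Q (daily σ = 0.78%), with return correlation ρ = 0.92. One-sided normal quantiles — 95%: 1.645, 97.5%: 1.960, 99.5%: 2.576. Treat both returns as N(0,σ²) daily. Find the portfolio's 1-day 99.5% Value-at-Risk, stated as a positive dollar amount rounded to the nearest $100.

$63,600

σ_p² = 0.54²·1.198² + 0.46²·0.78² + 2·0.92·0.54·0.46·1.198·0.78 = 0.9743 (%²).
σ_p = √0.9743 = 0.987%.
VaR = 2.576 × 0.987% = 2.543%; on $2,500,000 that is $63,575.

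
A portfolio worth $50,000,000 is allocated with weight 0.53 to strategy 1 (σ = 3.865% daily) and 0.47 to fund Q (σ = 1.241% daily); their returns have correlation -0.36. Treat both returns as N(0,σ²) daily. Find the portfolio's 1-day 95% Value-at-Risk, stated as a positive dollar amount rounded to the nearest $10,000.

$1,580,000

σ_p² = 0.53²·3.865² + 0.47²·1.241² + 2·-0.36·0.53·0.47·3.865·1.241 = 3.6761 (%²).
σ_p = √3.6761 = 1.917%.
At 95%, z = 1.645.
VaR = 1.645 × 1.917% = 3.153%; on $50,000,000 that is $1,576,500.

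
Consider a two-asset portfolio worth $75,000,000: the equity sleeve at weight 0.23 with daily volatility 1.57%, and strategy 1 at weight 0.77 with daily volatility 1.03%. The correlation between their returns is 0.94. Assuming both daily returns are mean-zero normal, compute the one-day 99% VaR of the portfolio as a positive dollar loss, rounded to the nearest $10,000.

$1,990,000

σ_p² = 0.23²·1.57² + 0.77²·1.03² + 2·0.94·0.23·0.77·1.57·1.03 = 1.2978 (%²).
σ_p = √1.2978 = 1.139%.
At 99%, z = 2.326.
VaR = 2.326 × 1.139% = 2.649%; on $75,000,000 that is $1,986,750.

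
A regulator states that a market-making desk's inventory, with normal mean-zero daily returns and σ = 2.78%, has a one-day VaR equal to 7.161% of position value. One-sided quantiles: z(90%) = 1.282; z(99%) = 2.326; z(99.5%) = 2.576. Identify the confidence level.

Implied z = VaR/σ = 7.161 / 2.78 = 2.576.
This matches z(99.5%) = 2.576.

99.5%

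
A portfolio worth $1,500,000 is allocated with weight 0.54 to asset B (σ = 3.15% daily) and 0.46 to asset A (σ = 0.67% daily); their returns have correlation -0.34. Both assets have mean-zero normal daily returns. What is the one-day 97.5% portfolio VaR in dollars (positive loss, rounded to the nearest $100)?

$47,700

σ_p² = 0.54²·3.15² + 0.46²·0.67² + 2·-0.34·0.54·0.46·3.15·0.67 = 2.6319 (%²).
σ_p = √2.6319 = 1.622%.
At 97.5%, z = 1.960.
VaR = 1.960 × 1.622% = 3.179%; on $1,500,000 that is $47,685.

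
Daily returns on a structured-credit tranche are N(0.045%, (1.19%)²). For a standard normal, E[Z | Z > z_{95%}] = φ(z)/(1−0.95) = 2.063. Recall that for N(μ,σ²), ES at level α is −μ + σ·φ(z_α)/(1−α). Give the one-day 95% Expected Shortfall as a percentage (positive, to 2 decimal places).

ES = −(0.045%) + 1.19% × 2.063 = 2.410%.

2.41%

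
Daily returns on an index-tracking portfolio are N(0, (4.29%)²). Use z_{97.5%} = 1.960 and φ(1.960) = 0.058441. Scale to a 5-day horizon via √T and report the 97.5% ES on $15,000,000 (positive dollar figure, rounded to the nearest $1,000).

σ_{5d} = 4.29% × √5 = 9.593%.
ES multiplier = φ(z)/(1−α) = 0.058441/0.025 = 2.338.
ES = 9.593% × 2.338 = 22.428%; on $15,000,000: $3,364,200.

$3,364,000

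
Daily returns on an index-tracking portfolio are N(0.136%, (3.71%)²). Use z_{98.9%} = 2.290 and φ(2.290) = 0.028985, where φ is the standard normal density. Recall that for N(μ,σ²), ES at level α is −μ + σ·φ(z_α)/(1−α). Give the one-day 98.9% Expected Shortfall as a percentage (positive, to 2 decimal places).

Tail multiplier: φ(z)/(1−α) = 0.028985 / 0.011 = 2.635.
ES = −(0.136%) + 3.71% × 2.635 = 9.640%.

9.64%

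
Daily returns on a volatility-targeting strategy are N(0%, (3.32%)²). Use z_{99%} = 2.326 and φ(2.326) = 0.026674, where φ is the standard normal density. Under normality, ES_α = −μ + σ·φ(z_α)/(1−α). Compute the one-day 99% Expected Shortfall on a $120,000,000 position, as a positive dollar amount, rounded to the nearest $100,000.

Tail multiplier: φ(z)/(1−α) = 0.026674 / 0.01 = 2.667.
ES = 3.32% × 2.667 = 8.854%.
On $120,000,000: 0.08854 × $120,000,000 = $10,624,800.

$10,600,000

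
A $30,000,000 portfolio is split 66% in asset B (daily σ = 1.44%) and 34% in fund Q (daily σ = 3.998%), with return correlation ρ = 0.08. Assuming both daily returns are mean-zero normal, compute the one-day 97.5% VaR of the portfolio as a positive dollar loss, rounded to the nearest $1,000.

σ_p² = 0.66²·1.44² + 0.34²·3.998² + 2·0.08·0.66·0.34·1.44·3.998 = 2.9577 (%²).
σ_p = √2.9577 = 1.720%.
At 97.5%, z = 1.960.
VaR = 1.960 × 1.720% = 3.371%; on $30,000,000 that is $1,011,300.

$1,011,000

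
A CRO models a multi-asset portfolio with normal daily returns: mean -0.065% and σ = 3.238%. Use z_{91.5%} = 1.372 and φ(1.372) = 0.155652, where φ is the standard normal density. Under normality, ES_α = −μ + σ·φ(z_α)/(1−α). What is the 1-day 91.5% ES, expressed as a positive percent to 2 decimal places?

5.99%

Tail multiplier: φ(z)/(1−α) = 0.155652 / 0.085 = 1.831.
ES = −(-0.065%) + 3.238% × 1.831 = 5.994%.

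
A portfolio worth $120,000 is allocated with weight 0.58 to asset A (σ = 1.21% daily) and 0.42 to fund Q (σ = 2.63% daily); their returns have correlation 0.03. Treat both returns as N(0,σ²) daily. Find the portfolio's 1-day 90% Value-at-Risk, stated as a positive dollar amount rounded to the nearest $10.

σ_p² = 0.58²·1.21² + 0.42²·2.63² + 2·0.03·0.58·0.42·1.21·2.63 = 1.7592 (%²).
σ_p = √1.7592 = 1.326%.
At 90%, z = 1.282.
VaR = 1.282 × 1.326% = 1.700%; on $120,000 that is $2,040.

$2,040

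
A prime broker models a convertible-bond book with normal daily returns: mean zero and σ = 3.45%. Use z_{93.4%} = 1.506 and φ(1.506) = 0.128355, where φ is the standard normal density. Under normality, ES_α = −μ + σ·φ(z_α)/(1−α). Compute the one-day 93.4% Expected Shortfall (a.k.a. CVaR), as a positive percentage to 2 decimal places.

Tail multiplier: φ(z)/(1−α) = 0.128355 / 0.066 = 1.945.
ES = 3.45% × 1.945 = 6.710%.

6.71%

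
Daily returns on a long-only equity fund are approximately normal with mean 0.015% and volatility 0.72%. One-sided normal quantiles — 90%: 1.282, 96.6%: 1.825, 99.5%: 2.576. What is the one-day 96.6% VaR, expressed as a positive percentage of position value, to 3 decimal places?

VaR = −μ + z·σ = −(0.015%) + 1.825 × 0.72% = 1.299%.

1.299%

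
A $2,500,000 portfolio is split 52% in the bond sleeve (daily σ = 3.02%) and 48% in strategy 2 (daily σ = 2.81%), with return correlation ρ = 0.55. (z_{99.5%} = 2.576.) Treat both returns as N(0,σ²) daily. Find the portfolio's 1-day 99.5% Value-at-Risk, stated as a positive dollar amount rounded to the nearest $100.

σ_p² = 0.52²·3.02² + 0.48²·2.81² + 2·0.55·0.52·0.48·3.02·2.81 = 6.6154 (%²).
σ_p = √6.6154 = 2.572%.
VaR = 2.576 × 2.572% = 6.625%; on $2,500,000 that is $165,625.

$165,600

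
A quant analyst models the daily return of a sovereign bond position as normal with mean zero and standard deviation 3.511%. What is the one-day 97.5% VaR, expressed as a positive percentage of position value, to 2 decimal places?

6.88%

At 97.5% one-sided, z = 1.960.
VaR = z·σ = 1.960 × 3.511% = 6.882%.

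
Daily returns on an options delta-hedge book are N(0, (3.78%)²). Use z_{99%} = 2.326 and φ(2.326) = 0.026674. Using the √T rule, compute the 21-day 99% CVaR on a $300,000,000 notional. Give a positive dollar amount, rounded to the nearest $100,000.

σ_{21d} = 3.78% × √21 = 17.322%.
ES multiplier = φ(z)/(1−α) = 0.026674/0.01 = 2.667.
ES = 17.322% × 2.667 = 46.198%; on $300,000,000: $138,594,000.

$138,600,000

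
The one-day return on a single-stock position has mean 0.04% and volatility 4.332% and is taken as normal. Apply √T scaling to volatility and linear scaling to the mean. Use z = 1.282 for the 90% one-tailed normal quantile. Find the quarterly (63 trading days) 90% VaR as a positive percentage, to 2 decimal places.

41.56%

σ_{63d} = 4.332% × √63 = 34.384%; μ_{63d} = 63 × 0.04% = 2.520%.
VaR = −(2.520%) + 1.282 × 34.384% = 41.560%.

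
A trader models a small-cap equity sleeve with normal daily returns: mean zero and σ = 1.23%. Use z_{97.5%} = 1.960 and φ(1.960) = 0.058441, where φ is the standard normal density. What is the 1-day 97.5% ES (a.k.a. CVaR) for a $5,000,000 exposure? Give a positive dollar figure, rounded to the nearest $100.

Tail multiplier: φ(z)/(1−α) = 0.058441 / 0.025 = 2.338.
ES = 1.23% × 2.338 = 2.876%.
On $5,000,000: 0.02876 × $5,000,000 = $143,800.

$143,800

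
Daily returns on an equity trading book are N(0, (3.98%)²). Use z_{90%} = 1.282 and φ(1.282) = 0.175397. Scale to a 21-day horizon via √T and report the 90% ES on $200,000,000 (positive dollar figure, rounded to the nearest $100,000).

σ_{21d} = 3.98% × √21 = 18.239%.
ES multiplier = φ(z)/(1−α) = 0.175397/0.1 = 1.754.
ES = 18.239% × 1.754 = 31.991%; on $200,000,000: $63,982,000.

$64,000,000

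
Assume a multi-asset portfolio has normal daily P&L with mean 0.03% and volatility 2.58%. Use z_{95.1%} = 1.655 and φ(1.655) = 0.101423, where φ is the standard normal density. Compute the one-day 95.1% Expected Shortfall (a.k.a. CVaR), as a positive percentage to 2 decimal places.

5.31%

Tail multiplier: φ(z)/(1−α) = 0.101423 / 0.049 = 2.070.
ES = −(0.03%) + 2.58% × 2.070 = 5.311%.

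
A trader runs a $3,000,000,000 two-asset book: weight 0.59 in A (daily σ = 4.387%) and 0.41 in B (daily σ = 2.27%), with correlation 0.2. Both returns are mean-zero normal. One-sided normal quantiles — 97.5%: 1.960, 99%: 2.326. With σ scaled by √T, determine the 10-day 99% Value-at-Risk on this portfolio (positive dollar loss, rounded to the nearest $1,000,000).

$644,000,000

σ_p = √(0.59²·4.387² + 0.41²·2.27² + 2·0.2·0.59·0.41·4.387·2.27) = 2.920%.
σ_{10d} = 2.920% × √10 = 9.234%.
VaR = 2.326 × 9.234% = 21.478%; on $3,000,000,000 that is $644,340,000.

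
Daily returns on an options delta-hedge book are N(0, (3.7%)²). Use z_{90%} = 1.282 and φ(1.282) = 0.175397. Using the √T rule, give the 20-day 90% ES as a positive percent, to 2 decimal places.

σ_{20d} = 3.7% × √20 = 16.547%.
ES multiplier = φ(z)/(1−α) = 0.175397/0.1 = 1.754.
ES = 16.547% × 1.754 = 29.023%.

29.02%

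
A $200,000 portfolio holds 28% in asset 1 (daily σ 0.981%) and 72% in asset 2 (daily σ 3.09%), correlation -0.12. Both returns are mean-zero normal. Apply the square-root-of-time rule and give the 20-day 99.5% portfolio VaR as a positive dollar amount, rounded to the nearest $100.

σ_p = √(0.28²·0.981² + 0.72²·3.09² + 2·-0.12·0.28·0.72·0.981·3.09) = 2.209%.
σ_{20d} = 2.209% × √20 = 9.879%.
z(99.5%) = 2.576.
VaR = 2.576 × 9.879% = 25.448%; on $200,000 that is $50,896.

$50,900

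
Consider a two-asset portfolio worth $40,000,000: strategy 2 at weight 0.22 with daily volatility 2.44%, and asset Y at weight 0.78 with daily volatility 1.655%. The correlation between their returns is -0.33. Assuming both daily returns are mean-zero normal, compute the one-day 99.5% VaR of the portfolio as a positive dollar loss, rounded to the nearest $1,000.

$1,261,000

σ_p² = 0.22²·2.44² + 0.78²·1.655² + 2·-0.33·0.22·0.78·2.44·1.655 = 1.4972 (%²).
σ_p = √1.4972 = 1.224%.
At 99.5%, z = 2.576.
VaR = 2.576 × 1.224% = 3.153%; on $40,000,000 that is $1,261,200.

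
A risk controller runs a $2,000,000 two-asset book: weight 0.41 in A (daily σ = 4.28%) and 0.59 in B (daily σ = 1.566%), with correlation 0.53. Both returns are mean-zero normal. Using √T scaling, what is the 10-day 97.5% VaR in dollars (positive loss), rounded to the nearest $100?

$294,700

σ_p = √(0.41²·4.28² + 0.59²·1.566² + 2·0.53·0.41·0.59·4.28·1.566) = 2.377%.
σ_{10d} = 2.377% × √10 = 7.517%.
z(97.5%) = 1.960.
VaR = 1.960 × 7.517% = 14.733%; on $2,000,000 that is $294,660.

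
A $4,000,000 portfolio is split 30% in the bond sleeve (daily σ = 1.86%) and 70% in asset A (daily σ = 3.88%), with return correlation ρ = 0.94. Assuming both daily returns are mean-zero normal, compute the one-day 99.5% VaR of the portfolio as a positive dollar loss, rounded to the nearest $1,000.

σ_p² = 0.3²·1.86² + 0.7²·3.88² + 2·0.94·0.3·0.7·1.86·3.88 = 10.5372 (%²).
σ_p = √10.5372 = 3.246%.
At 99.5%, z = 2.576.
VaR = 2.576 × 3.246% = 8.362%; on $4,000,000 that is $334,480.

$334,000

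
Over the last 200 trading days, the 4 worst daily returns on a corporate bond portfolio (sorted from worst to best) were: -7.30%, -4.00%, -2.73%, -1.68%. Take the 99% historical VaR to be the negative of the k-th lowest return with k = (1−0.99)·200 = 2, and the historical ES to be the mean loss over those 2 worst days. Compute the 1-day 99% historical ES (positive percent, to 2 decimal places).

5.65%

The 2 worst returns sum to -11.30%.
ES = −(-11.30%) / 2 = 5.65%.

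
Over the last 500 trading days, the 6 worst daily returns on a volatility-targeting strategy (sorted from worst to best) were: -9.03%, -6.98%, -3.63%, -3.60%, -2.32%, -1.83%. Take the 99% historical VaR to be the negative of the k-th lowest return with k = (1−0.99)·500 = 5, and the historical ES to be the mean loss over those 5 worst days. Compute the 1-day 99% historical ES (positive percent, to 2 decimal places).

5.11%

The 5 worst returns sum to -25.56%.
ES = −(-25.56%) / 5 = 5.112% ≈ 5.11%.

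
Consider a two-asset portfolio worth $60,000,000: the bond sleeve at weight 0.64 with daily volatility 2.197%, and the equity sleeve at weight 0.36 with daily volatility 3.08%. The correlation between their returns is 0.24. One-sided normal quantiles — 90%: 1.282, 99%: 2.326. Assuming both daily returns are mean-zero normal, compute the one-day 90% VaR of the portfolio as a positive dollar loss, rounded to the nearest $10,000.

$1,530,000

σ_p² = 0.64²·2.197² + 0.36²·3.08² + 2·0.24·0.64·0.36·2.197·3.08 = 3.9548 (%²).
σ_p = √3.9548 = 1.989%.
VaR = 1.282 × 1.989% = 2.550%; on $60,000,000 that is $1,530,000.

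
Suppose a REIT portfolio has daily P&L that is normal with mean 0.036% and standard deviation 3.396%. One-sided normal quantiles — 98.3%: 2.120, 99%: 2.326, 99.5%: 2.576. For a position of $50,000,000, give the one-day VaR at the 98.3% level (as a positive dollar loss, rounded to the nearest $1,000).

$3,582,000

VaR = −μ + z·σ = −(0.036%) + 2.120 × 3.396% = 7.164%.
On $50,000,000: 0.07164 × $50,000,000 = $3,582,000.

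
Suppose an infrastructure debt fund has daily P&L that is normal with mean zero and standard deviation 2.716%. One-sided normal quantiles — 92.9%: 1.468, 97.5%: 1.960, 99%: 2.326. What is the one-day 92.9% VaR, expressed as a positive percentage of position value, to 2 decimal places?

VaR = z·σ = 1.468 × 2.716% = 3.987%.

3.99%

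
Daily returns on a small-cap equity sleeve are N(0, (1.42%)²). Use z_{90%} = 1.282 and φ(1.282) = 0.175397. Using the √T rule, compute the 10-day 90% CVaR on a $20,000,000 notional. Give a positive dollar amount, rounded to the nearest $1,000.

$1,575,000

σ_{10d} = 1.42% × √10 = 4.490%.
ES multiplier = φ(z)/(1−α) = 0.175397/0.1 = 1.754.
ES = 4.490% × 1.754 = 7.875%; on $20,000,000: $1,575,000.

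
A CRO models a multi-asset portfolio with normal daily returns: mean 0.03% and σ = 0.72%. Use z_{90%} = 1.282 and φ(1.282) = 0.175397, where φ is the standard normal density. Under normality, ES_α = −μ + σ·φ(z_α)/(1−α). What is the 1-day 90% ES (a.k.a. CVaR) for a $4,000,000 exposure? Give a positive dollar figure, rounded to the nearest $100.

Tail multiplier: φ(z)/(1−α) = 0.175397 / 0.1 = 1.754.
ES = −(0.03%) + 0.72% × 1.754 = 1.233%.
On $4,000,000: 0.01233 × $4,000,000 = $49,320.

$49,300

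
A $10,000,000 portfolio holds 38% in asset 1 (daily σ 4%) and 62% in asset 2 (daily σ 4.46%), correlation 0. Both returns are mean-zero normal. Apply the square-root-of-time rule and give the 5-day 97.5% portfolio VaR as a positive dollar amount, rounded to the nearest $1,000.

$1,383,000

σ_p = √(0.38²·4² + 0.62²·4.46² + 2·0·0.38·0.62·4·4.46) = 3.155%.
σ_{5d} = 3.155% × √5 = 7.055%.
z(97.5%) = 1.960.
VaR = 1.960 × 7.055% = 13.828%; on $10,000,000 that is $1,382,800.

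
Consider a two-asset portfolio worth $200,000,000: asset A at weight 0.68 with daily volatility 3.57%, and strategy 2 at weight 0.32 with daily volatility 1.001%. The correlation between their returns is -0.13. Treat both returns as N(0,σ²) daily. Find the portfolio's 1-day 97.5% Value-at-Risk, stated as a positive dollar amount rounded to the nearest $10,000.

$9,440,000

σ_p² = 0.68²·3.57² + 0.32²·1.001² + 2·-0.13·0.68·0.32·3.57·1.001 = 5.7937 (%²).
σ_p = √5.7937 = 2.407%.
At 97.5%, z = 1.960.
VaR = 1.960 × 2.407% = 4.718%; on $200,000,000 that is $9,436,000.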